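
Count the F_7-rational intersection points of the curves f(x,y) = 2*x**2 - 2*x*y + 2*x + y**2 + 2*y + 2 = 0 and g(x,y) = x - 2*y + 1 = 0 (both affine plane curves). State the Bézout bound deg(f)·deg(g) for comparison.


Common zeros: {(1, 1), (4, 6)}; count = 2; Bézout bound = 2.

deg(f) = 2, deg(g) = 1, so Bézout bound = 2.
Scan x ∈ F_7. For each x, list the y ∈ F_7 with f(x, y) ≡ 0 and those with g(x, y) ≡ 0 (mod 7); the common zeros in that column are the intersection.
  x = 0: f ≡ 0 at y ∈ ∅; g ≡ 0 at y ∈ {4}; common: ∅.
  x = 1: f ≡ 0 at y ∈ {1, 6}; g ≡ 0 at y ∈ {1}; common: {1}.
  x = 2: f ≡ 0 at y ∈ {0, 2}; g ≡ 0 at y ∈ {5}; common: ∅.
  x = 3: f ≡ 0 at y ∈ ∅; g ≡ 0 at y ∈ {2}; common: ∅.
  x = 4: f ≡ 0 at y ∈ {0, 6}; g ≡ 0 at y ∈ {6}; common: {6}.
  x = 5: f ≡ 0 at y ∈ ∅; g ≡ 0 at y ∈ {3}; common: ∅.
  x = 6: f ≡ 0 at y ∈ {1, 2}; g ≡ 0 at y ∈ {0}; common: ∅.
Collecting: common zeros = {(1, 1), (4, 6)}, so the count is 2.
Comparison with the Bézout bound: 2 ≤ 2 = deg(f)·deg(g), as expected for curves with no common component (the bound is attained).


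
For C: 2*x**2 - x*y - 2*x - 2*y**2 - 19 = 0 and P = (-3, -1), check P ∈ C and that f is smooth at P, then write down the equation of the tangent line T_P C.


Tangent line at P: -13*x + 7*y - 32 = 0.

Step 1: f(-3, -1) = 0, so P lies on C.
Step 2: partial derivatives
  f_x(x, y) = 4*x - y - 2, f_y(x, y) = -x - 4*y.
  f_x(P) = -13, f_y(P) = 7 (gradient nonzero, so P is smooth).
Step 3: tangent line at P: -13·(x − -3) + 7·(y − -1) = 0.
Expanding: -13*x + 7*y - 32 = 0.


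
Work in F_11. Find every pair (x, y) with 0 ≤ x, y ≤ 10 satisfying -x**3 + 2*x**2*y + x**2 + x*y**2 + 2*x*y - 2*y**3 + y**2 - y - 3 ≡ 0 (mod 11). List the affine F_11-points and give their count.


Affine F_11-points: {(1, 1), (2, 2), (3, 8), (5, 10), (6, 7), (7, 0), (8, 0), (8, 10)}; count = 8.

For each of the 121 pairs (x, y) ∈ F_11², evaluate f(x, y) mod 11. Record the zeros.
  x = 0: [0↦8, 1↦6, 2↦5, 3↦4, 4↦2, 5↦9, 6↦2, 7↦2, 8↦8, 9↦8, 10↦1]  zeros at y ∈ ∅
  x = 1: [0↦8, 1↦0, 2↦6, 3↦3, 4↦1, 5↦10, 6↦7, 7↦2, 8↦5, 9↦4, 10↦9]  zeros at y ∈ {1}
  x = 2: [0↦4, 1↦5, 2↦0, 3↦10, 4↦1, 5↦5, 6↦10, 7↦4, 8↦8, 9↦10, 10↦9]  zeros at y ∈ {2}
  x = 3: [0↦1, 1↦4, 2↦3, 3↦8, 4↦7, 5↦10, 6↦5, 7↦2, 8↦0, 9↦9, 10↦6]  zeros at y ∈ {8}
  x = 4: [0↦4, 1↦2, 2↦9, 3↦2, 4↦2, 5↦8, 6↦8, 7↦1, 8↦8, 9↦6, 10↦5]  zeros at y ∈ ∅
  x = 5: [0↦7, 1↦4, 2↦1, 3↦8, 4↦2, 5↦4, 6↦2, 7↦6, 8↦4, 9↦6, 10↦0]  zeros at y ∈ {10}
  x = 6: [0↦4, 1↦4, 2↦6, 3↦9, 4↦1, 5↦3, 6↦3, 7↦0, 8↦4, 9↦3, 10↦7]  zeros at y ∈ {7}
  x = 7: [0↦0, 1↦7, 2↦7, 3↦10, 4↦4, 5↦10, 6↦5, 7↦10, 8↦2, 9↦2, 10↦9]  zeros at y ∈ {0}
  x = 8: [0↦0, 1↦7, 2↦9, 3↦5, 4↦5, 5↦8, 6↦2, 7↦8, 8↦3, 9↦8, 10↦0]  zeros at y ∈ {0, 10}
  x = 9: [0↦9, 1↦9, 2↦6, 3↦10, 4↦9, 5↦2, 6↦10, 7↦10, 8↦1, 9↦4, 10↦7]  zeros at y ∈ ∅
  x = 10: [0↦10, 1↦7, 2↦3, 3↦8, 4↦10, 5↦8, 6↦1, 7↦10, 8↦1, 9↦6, 10↦2]  zeros at y ∈ ∅
Collecting zeros: affine points = {(1, 1), (2, 2), (3, 8), (5, 10), (6, 7), (7, 0), (8, 0), (8, 10)}.
Total count |C(F_11)_aff| = 8.


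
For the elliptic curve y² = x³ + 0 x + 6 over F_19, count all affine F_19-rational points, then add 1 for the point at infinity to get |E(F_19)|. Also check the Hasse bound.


Affine points = {(0, 5), (0, 14), (1, 8), (1, 11), (5, 6), (5, 13), (7, 8), (7, 11), (8, 9), (8, 10), (11, 8), (11, 11), (12, 9), (12, 10), (16, 6), (16, 13), (17, 6), (17, 13), (18, 9), (18, 10)}; affine count = 20; |E(F_19)| = 21.

Discriminant check: Δ ∝ 4a³ + 27b² = 4·0³ + 27·6² = 4·0 + 27·36 ≡ 3 (mod 19). Nonzero ⇒ E is nonsingular.
For each x ∈ F_19, compute rhs = x³ + 0·x + 6 mod 19, then count y ∈ F_19 with y² ≡ rhs.
  x = 0: rhs = 6, matching y values: 5, 14 (2 points).
  x = 1: rhs = 7, matching y values: 8, 11 (2 points).
  x = 2: rhs = 14, matching y values: none (0 points).
  x = 3: rhs = 14, matching y values: none (0 points).
  x = 4: rhs = 13, matching y values: none (0 points).
  x = 5: rhs = 17, matching y values: 6, 13 (2 points).
  x = 6: rhs = 13, matching y values: none (0 points).
  x = 7: rhs = 7, matching y values: 8, 11 (2 points).
  x = 8: rhs = 5, matching y values: 9, 10 (2 points).
  x = 9: rhs = 13, matching y values: none (0 points).
  x = 10: rhs = 18, matching y values: none (0 points).
  x = 11: rhs = 7, matching y values: 8, 11 (2 points).
  x = 12: rhs = 5, matching y values: 9, 10 (2 points).
  x = 13: rhs = 18, matching y values: none (0 points).
  x = 14: rhs = 14, matching y values: none (0 points).
  x = 15: rhs = 18, matching y values: none (0 points).
  x = 16: rhs = 17, matching y values: 6, 13 (2 points).
  x = 17: rhs = 17, matching y values: 6, 13 (2 points).
  x = 18: rhs = 5, matching y values: 9, 10 (2 points).
Total affine count: 20.
Full point count |E(F_19)| = 20 + 1 = 21.
Hasse bound: |21 − (19+1)| = |1| = 1 ≤ 2√19 ≈ 8.7178 ✓.


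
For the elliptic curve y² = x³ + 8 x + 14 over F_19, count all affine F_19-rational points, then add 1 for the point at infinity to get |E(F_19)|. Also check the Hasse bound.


Affine points = {(1, 2), (1, 17), (2, 0), (8, 1), (8, 18), (9, 6), (9, 13), (10, 7), (10, 12), (13, 4), (13, 15), (14, 1), (14, 18), (16, 1), (16, 18), (17, 3), (17, 16), (18, 9), (18, 10)}; affine count = 19; |E(F_19)| = 20.

Discriminant check: Δ ∝ 4a³ + 27b² = 4·8³ + 27·14² = 4·512 + 27·196 ≡ 6 (mod 19). Nonzero ⇒ E is nonsingular.
For each x ∈ F_19, compute rhs = x³ + 8·x + 14 mod 19, then count y ∈ F_19 with y² ≡ rhs.
  x = 0: rhs = 14, matching y values: none (0 points).
  x = 1: rhs = 4, matching y values: 2, 17 (2 points).
  x = 2: rhs = 0, matching y values: 0 (1 points).
  x = 3: rhs = 8, matching y values: none (0 points).
  x = 4: rhs = 15, matching y values: none (0 points).
  x = 5: rhs = 8, matching y values: none (0 points).
  x = 6: rhs = 12, matching y values: none (0 points).
  x = 7: rhs = 14, matching y values: none (0 points).
  x = 8: rhs = 1, matching y values: 1, 18 (2 points).
  x = 9: rhs = 17, matching y values: 6, 13 (2 points).
  x = 10: rhs = 11, matching y values: 7, 12 (2 points).
  x = 11: rhs = 8, matching y values: none (0 points).
  x = 12: rhs = 14, matching y values: none (0 points).
  x = 13: rhs = 16, matching y values: 4, 15 (2 points).
  x = 14: rhs = 1, matching y values: 1, 18 (2 points).
  x = 15: rhs = 13, matching y values: none (0 points).
  x = 16: rhs = 1, matching y values: 1, 18 (2 points).
  x = 17: rhs = 9, matching y values: 3, 16 (2 points).
  x = 18: rhs = 5, matching y values: 9, 10 (2 points).
Total affine count: 19.
Full point count |E(F_19)| = 19 + 1 = 20.
Hasse bound: |20 − (19+1)| = |0| = 0 ≤ 2√19 ≈ 8.7178 ✓.


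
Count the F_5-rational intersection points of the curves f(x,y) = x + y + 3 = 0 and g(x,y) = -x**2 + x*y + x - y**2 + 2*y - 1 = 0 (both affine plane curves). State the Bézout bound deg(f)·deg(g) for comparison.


Common zeros: ∅; count = 0; Bézout bound = 2.

deg(f) = 1, deg(g) = 2, so Bézout bound = 2.
Scan x ∈ F_5. For each x, list the y ∈ F_5 with f(x, y) ≡ 0 and those with g(x, y) ≡ 0 (mod 5); the common zeros in that column are the intersection.
  x = 0: f ≡ 0 at y ∈ {2}; g ≡ 0 at y ∈ {1}; common: ∅.
  x = 1: f ≡ 0 at y ∈ {1}; g ≡ 0 at y ∈ {4}; common: ∅.
  x = 2: f ≡ 0 at y ∈ {0}; g ≡ 0 at y ∈ {1, 3}; common: ∅.
  x = 3: f ≡ 0 at y ∈ {4}; g ≡ 0 at y ∈ ∅; common: ∅.
  x = 4: f ≡ 0 at y ∈ {3}; g ≡ 0 at y ∈ {2, 4}; common: ∅.
Collecting: common zeros = ∅, so the count is 0.
Comparison with the Bézout bound: 0 ≤ 2 = deg(f)·deg(g), as expected for curves with no common component (the affine F_5-count falls short of the bound because intersections may lie at infinity, over extension fields, or carry multiplicity).


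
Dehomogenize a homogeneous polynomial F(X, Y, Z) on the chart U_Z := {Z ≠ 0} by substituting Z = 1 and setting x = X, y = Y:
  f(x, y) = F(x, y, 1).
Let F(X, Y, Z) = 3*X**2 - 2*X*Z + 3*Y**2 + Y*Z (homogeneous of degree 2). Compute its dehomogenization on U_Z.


f(x, y) = 3*x**2 - 2*x + 3*y**2 + y

On U_Z we set Z = 1. Each monomial c·X^i·Y^j·Z^k in F becomes c·x^i·y^j·1^k = c·x^i·y^j.
Substituting Z = 1: F(X, Y, 1) = 3*x**2 - 2*x + 3*y**2 + y.
Note: deg(f) ≤ deg(F) = 2; strict inequality happens when F is divisible by Z (lost terms).


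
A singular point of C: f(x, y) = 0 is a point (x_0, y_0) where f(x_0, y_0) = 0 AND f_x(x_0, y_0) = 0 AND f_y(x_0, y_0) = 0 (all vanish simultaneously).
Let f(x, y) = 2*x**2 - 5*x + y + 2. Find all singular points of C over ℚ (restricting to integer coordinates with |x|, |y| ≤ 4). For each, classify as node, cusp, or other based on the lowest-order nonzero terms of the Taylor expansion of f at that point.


No singular points in the scanned grid; C is smooth there.

Compute partial derivatives:
  f_x = 4*x - 5.
  f_y = 1.
f_y = 1 is a nonzero constant, so f_y never vanishes: no point (x, y) can satisfy f = f_x = f_y = 0. In particular no (x, y) ∈ {−4, ..., 4}² is singular; the curve is smooth.


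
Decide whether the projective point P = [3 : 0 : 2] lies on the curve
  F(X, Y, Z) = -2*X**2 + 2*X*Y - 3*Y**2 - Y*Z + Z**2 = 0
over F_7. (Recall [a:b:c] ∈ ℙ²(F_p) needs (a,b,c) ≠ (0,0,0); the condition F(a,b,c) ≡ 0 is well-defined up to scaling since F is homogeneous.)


F(3,0,2) ≡ 0 (mod 7); P is on the curve.

Evaluate F(3, 0, 2) term-by-term (mod 7).
  -2*X**2 ↦ -2·9·1·1 = -18
  2*X*Y ↦ 2·3·0·1 = 0
  -3*Y**2 ↦ -3·1·0·1 = 0
  -Y*Z ↦ -1·1·0·2 = 0
  Z**2 ↦ 1·1·1·4 = 4
Sum: F(3, 0, 2) = (-18) + (0) + (0) + (0) + (4) = -14.
Reducing mod 7: -14 ≡ 0 (mod 7).
Since F(a, b, c) ≡ 0 (mod 7), P lies on the curve.


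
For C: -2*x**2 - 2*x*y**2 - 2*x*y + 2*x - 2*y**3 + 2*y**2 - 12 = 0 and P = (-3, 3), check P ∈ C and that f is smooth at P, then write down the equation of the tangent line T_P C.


Tangent line at P: -10*x - 30 = 0.

Step 1: f(-3, 3) = 0, so P lies on C.
Step 2: partial derivatives
  f_x(x, y) = -4*x - 2*y**2 - 2*y + 2, f_y(x, y) = -4*x*y - 2*x - 6*y**2 + 4*y.
  f_x(P) = -10, f_y(P) = 0 (gradient nonzero, so P is smooth).
Step 3: tangent line at P: -10·(x − -3) + 0·(y − 3) = 0.
Expanding: -10*x - 30 = 0.


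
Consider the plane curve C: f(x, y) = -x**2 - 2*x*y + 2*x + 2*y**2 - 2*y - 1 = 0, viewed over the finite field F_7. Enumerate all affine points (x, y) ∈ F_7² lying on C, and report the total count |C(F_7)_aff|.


Affine F_7-points: {(1, 0), (1, 2), (2, 4), (2, 6), (4, 2), (4, 3), (6, 3), (6, 4)}; count = 8.

For each of the 49 pairs (x, y) ∈ F_7², evaluate f(x, y) mod 7. Record the zeros.
  x = 0: [0↦6, 1↦6, 2↦3, 3↦4, 4↦2, 5↦4, 6↦3]  zeros at y ∈ ∅
  x = 1: [0↦0, 1↦5, 2↦0, 3↦6, 4↦2, 5↦2, 6↦6]  zeros at y ∈ {0, 2}
  x = 2: [0↦6, 1↦2, 2↦2, 3↦6, 4↦0, 5↦5, 6↦0]  zeros at y ∈ {4, 6}
  x = 3: [0↦3, 1↦4, 2↦2, 3↦4, 4↦3, 5↦6, 6↦6]  zeros at y ∈ ∅
  x = 4: [0↦5, 1↦4, 2↦0, 3↦0, 4↦4, 5↦5, 6↦3]  zeros at y ∈ {2, 3}
  x = 5: [0↦5, 1↦2, 2↦3, 3↦1, 4↦3, 5↦2, 6↦5]  zeros at y ∈ ∅
  x = 6: [0↦3, 1↦5, 2↦4, 3↦0, 4↦0, 5↦4, 6↦5]  zeros at y ∈ {3, 4}
Collecting zeros: affine points = {(1, 0), (1, 2), (2, 4), (2, 6), (4, 2), (4, 3), (6, 3), (6, 4)}.
Total count |C(F_7)_aff| = 8.


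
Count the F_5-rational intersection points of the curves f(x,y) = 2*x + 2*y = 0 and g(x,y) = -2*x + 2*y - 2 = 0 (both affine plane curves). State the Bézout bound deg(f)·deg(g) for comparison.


Common zeros: {(2, 3)}; count = 1; Bézout bound = 1.

deg(f) = 1, deg(g) = 1, so Bézout bound = 1.
Scan x ∈ F_5. For each x, list the y ∈ F_5 with f(x, y) ≡ 0 and those with g(x, y) ≡ 0 (mod 5); the common zeros in that column are the intersection.
  x = 0: f ≡ 0 at y ∈ {0}; g ≡ 0 at y ∈ {1}; common: ∅.
  x = 1: f ≡ 0 at y ∈ {4}; g ≡ 0 at y ∈ {2}; common: ∅.
  x = 2: f ≡ 0 at y ∈ {3}; g ≡ 0 at y ∈ {3}; common: {3}.
  x = 3: f ≡ 0 at y ∈ {2}; g ≡ 0 at y ∈ {4}; common: ∅.
  x = 4: f ≡ 0 at y ∈ {1}; g ≡ 0 at y ∈ {0}; common: ∅.
Collecting: common zeros = {(2, 3)}, so the count is 1.
Comparison with the Bézout bound: 1 ≤ 1 = deg(f)·deg(g), as expected for curves with no common component (the bound is attained).


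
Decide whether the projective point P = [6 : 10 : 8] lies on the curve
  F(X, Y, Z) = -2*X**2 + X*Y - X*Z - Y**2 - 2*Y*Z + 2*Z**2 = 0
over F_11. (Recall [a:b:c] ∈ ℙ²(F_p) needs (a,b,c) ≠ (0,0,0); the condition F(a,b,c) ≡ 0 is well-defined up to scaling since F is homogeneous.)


F(6,10,8) ≡ 6 (mod 11); P is NOT on the curve.

Evaluate F(6, 10, 8) term-by-term (mod 11).
  -2*X**2 ↦ -2·36·1·1 = -72
  X*Y ↦ 1·6·10·1 = 60
  -X*Z ↦ -1·6·1·8 = -48
  -Y**2 ↦ -1·1·100·1 = -100
  -2*Y*Z ↦ -2·1·10·8 = -160
  2*Z**2 ↦ 2·1·1·64 = 128
Sum: F(6, 10, 8) = (-72) + (60) + (-48) + (-100) + (-160) + (128) = -192.
Reducing mod 11: -192 ≡ 6 (mod 11).
Since F(a, b, c) ≡ 6 ≠ 0 (mod 11), P does NOT lie on the curve.


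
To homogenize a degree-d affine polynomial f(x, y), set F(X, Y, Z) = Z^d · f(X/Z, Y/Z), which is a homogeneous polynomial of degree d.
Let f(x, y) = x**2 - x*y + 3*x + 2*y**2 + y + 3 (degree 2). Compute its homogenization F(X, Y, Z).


F(X, Y, Z) = X**2 - X*Y + 3*X*Z + 2*Y**2 + Y*Z + 3*Z**2

deg(f) = 2.
Substitute x = X/Z, y = Y/Z into f, then multiply by Z^2.
  monomial 1·x^2·y^0 ↦ 1·X^2·Y^0·Z^0.
  monomial -1·x^1·y^1 ↦ -1·X^1·Y^1·Z^0.
  monomial 3·x^1·y^0 ↦ 3·X^1·Y^0·Z^1.
  monomial 2·x^0·y^2 ↦ 2·X^0·Y^2·Z^0.
  monomial 1·x^0·y^1 ↦ 1·X^0·Y^1·Z^1.
  monomial 3·x^0·y^0 ↦ 3·X^0·Y^0·Z^2.
Collecting: F(X, Y, Z) = X**2 - X*Y + 3*X*Z + 2*Y**2 + Y*Z + 3*Z**2.


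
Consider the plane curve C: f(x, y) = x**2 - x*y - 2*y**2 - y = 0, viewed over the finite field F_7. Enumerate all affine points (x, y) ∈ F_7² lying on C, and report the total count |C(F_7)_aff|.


Affine F_7-points: {(0, 0), (0, 3), (3, 2), (3, 3), (6, 2), (6, 5)}; count = 6.

For each of the 49 pairs (x, y) ∈ F_7², evaluate f(x, y) mod 7. Record the zeros.
  x = 0: [0↦0, 1↦4, 2↦4, 3↦0, 4↦6, 5↦1, 6↦6]  zeros at y ∈ {0, 3}
  x = 1: [0↦1, 1↦4, 2↦3, 3↦5, 4↦3, 5↦4, 6↦1]  zeros at y ∈ ∅
  x = 2: [0↦4, 1↦6, 2↦4, 3↦5, 4↦2, 5↦2, 6↦5]  zeros at y ∈ ∅
  x = 3: [0↦2, 1↦3, 2↦0, 3↦0, 4↦3, 5↦2, 6↦4]  zeros at y ∈ {2, 3}
  x = 4: [0↦2, 1↦2, 2↦5, 3↦4, 4↦6, 5↦4, 6↦5]  zeros at y ∈ ∅
  x = 5: [0↦4, 1↦3, 2↦5, 3↦3, 4↦4, 5↦1, 6↦1]  zeros at y ∈ ∅
  x = 6: [0↦1, 1↦6, 2↦0, 3↦4, 4↦4, 5↦0, 6↦6]  zeros at y ∈ {2, 5}
Collecting zeros: affine points = {(0, 0), (0, 3), (3, 2), (3, 3), (6, 2), (6, 5)}.
Total count |C(F_7)_aff| = 6.


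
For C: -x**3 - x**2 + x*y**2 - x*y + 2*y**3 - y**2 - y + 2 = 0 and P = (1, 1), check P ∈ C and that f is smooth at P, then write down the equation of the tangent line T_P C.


Tangent line at P: -5*x + 4*y + 1 = 0.

Step 1: f(1, 1) = 0, so P lies on C.
Step 2: partial derivatives
  f_x(x, y) = -3*x**2 - 2*x + y**2 - y, f_y(x, y) = 2*x*y - x + 6*y**2 - 2*y - 1.
  f_x(P) = -5, f_y(P) = 4 (gradient nonzero, so P is smooth).
Step 3: tangent line at P: -5·(x − 1) + 4·(y − 1) = 0.
Expanding: -5*x + 4*y + 1 = 0.


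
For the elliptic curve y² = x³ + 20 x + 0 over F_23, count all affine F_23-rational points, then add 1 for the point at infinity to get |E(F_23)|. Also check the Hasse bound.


Affine points = {(0, 0), (2, 5), (2, 18), (3, 8), (3, 15), (4, 11), (4, 12), (5, 8), (5, 15), (7, 0), (9, 9), (9, 14), (10, 2), (10, 21), (12, 6), (12, 17), (15, 8), (15, 15), (16, 0), (17, 3), (17, 20), (22, 5), (22, 18)}; affine count = 23; |E(F_23)| = 24.

Discriminant check: Δ ∝ 4a³ + 27b² = 4·20³ + 27·0² = 4·8000 + 27·0 ≡ 7 (mod 23). Nonzero ⇒ E is nonsingular.
For each x ∈ F_23, compute rhs = x³ + 20·x + 0 mod 23, then count y ∈ F_23 with y² ≡ rhs.
  x = 0: rhs = 0, matching y values: 0 (1 points).
  x = 1: rhs = 21, matching y values: none (0 points).
  x = 2: rhs = 2, matching y values: 5, 18 (2 points).
  x = 3: rhs = 18, matching y values: 8, 15 (2 points).
  x = 4: rhs = 6, matching y values: 11, 12 (2 points).
  x = 5: rhs = 18, matching y values: 8, 15 (2 points).
  x = 6: rhs = 14, matching y values: none (0 points).
  x = 7: rhs = 0, matching y values: 0 (1 points).
  x = 8: rhs = 5, matching y values: none (0 points).
  x = 9: rhs = 12, matching y values: 9, 14 (2 points).
  x = 10: rhs = 4, matching y values: 2, 21 (2 points).
  x = 11: rhs = 10, matching y values: none (0 points).
  x = 12: rhs = 13, matching y values: 6, 17 (2 points).
  x = 13: rhs = 19, matching y values: none (0 points).
  x = 14: rhs = 11, matching y values: none (0 points).
  x = 15: rhs = 18, matching y values: 8, 15 (2 points).
  x = 16: rhs = 0, matching y values: 0 (1 points).
  x = 17: rhs = 9, matching y values: 3, 20 (2 points).
  x = 18: rhs = 5, matching y values: none (0 points).
  x = 19: rhs = 17, matching y values: none (0 points).
  x = 20: rhs = 5, matching y values: none (0 points).
  x = 21: rhs = 21, matching y values: none (0 points).
  x = 22: rhs = 2, matching y values: 5, 18 (2 points).
Total affine count: 23.
Full point count |E(F_23)| = 23 + 1 = 24.
Hasse bound: |24 − (23+1)| = |0| = 0 ≤ 2√23 ≈ 9.5917 ✓.


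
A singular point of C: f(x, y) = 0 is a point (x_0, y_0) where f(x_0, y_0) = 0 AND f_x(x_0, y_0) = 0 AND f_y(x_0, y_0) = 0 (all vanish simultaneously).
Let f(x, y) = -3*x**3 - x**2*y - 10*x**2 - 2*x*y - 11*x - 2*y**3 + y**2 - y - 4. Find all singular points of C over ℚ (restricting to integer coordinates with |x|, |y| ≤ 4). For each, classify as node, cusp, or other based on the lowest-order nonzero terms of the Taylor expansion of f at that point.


Singular points: {(-1, 0)}; classification: node.

Compute partial derivatives:
  f_x = -9*x**2 - 2*x*y - 20*x - 2*y - 11.
  f_y = -x**2 - 2*x - 6*y**2 + 2*y - 1.
Scan x_0 ∈ {−4, ..., 4}. For each x_0, f_y(x_0, y) is a polynomial in y; find its integer roots y ∈ {−4, ..., 4}, then test f_x and f at those candidates.
  x = -4: f_y(-4, y) = -6*y**2 + 2*y - 9; no integer root y with |y| ≤ 4.
  x = -3: f_y(-3, y) = -6*y**2 + 2*y - 4; no integer root y with |y| ≤ 4.
  x = -2: f_y(-2, y) = -6*y**2 + 2*y - 1; no integer root y with |y| ≤ 4.
  x = -1: f_y(-1, y) = -6*y**2 + 2*y; vanishes at y ∈ {0}. (-1, 0): f_x = 0, f = 0 — SINGULAR.
  x = 0: f_y(0, y) = -6*y**2 + 2*y - 1; no integer root y with |y| ≤ 4.
  x = 1: f_y(1, y) = -6*y**2 + 2*y - 4; no integer root y with |y| ≤ 4.
  x = 2: f_y(2, y) = -6*y**2 + 2*y - 9; no integer root y with |y| ≤ 4.
  x = 3: f_y(3, y) = -6*y**2 + 2*y - 16; no integer root y with |y| ≤ 4.
  x = 4: f_y(4, y) = -6*y**2 + 2*y - 25; no integer root y with |y| ≤ 4.
Only singular point on the grid: (-1, 0).
Classify: substitute x = -1 + u, y = 0 + v and expand: f = -3*u**3 - u**2*v - u**2 - 2*v**3 + v**2.
No constant or linear terms (consistent with a singular point). Quadratic part: -u**2 + v**2. Cubic part: -3*u**3 - u**2*v - 2*v**3.
The quadratic part v**2 - u**2 = (v − u)(v + u) splits into two distinct linear factors, so there are two distinct tangent lines y − 0 = ±(x − -1) — this is a node (ordinary double point).
Classification: node.


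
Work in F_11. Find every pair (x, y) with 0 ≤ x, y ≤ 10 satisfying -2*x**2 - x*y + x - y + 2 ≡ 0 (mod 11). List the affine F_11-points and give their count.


Affine F_11-points: {(0, 2), (1, 6), (2, 6), (3, 5), (4, 8), (5, 2), (6, 5), (7, 4), (8, 4), (9, 8)}; count = 10.

For each of the 121 pairs (x, y) ∈ F_11², evaluate f(x, y) mod 11. Record the zeros.
  x = 0: [0↦2, 1↦1, 2↦0, 3↦10, 4↦9, 5↦8, 6↦7, 7↦6, 8↦5, 9↦4, 10↦3]  zeros at y ∈ {2}
  x = 1: [0↦1, 1↦10, 2↦8, 3↦6, 4↦4, 5↦2, 6↦0, 7↦9, 8↦7, 9↦5, 10↦3]  zeros at y ∈ {6}
  x = 2: [0↦7, 1↦4, 2↦1, 3↦9, 4↦6, 5↦3, 6↦0, 7↦8, 8↦5, 9↦2, 10↦10]  zeros at y ∈ {6}
  x = 3: [0↦9, 1↦5, 2↦1, 3↦8, 4↦4, 5↦0, 6↦7, 7↦3, 8↦10, 9↦6, 10↦2]  zeros at y ∈ {5}
  x = 4: [0↦7, 1↦2, 2↦8, 3↦3, 4↦9, 5↦4, 6↦10, 7↦5, 8↦0, 9↦6, 10↦1]  zeros at y ∈ {8}
  x = 5: [0↦1, 1↦6, 2↦0, 3↦5, 4↦10, 5↦4, 6↦9, 7↦3, 8↦8, 9↦2, 10↦7]  zeros at y ∈ {2}
  x = 6: [0↦2, 1↦6, 2↦10, 3↦3, 4↦7, 5↦0, 6↦4, 7↦8, 8↦1, 9↦5, 10↦9]  zeros at y ∈ {5}
  x = 7: [0↦10, 1↦2, 2↦5, 3↦8, 4↦0, 5↦3, 6↦6, 7↦9, 8↦1, 9↦4, 10↦7]  zeros at y ∈ {4}
  x = 8: [0↦3, 1↦5, 2↦7, 3↦9, 4↦0, 5↦2, 6↦4, 7↦6, 8↦8, 9↦10, 10↦1]  zeros at y ∈ {4}
  x = 9: [0↦3, 1↦4, 2↦5, 3↦6, 4↦7, 5↦8, 6↦9, 7↦10, 8↦0, 9↦1, 10↦2]  zeros at y ∈ {8}
  x = 10: [0↦10, 1↦10, 2↦10, 3↦10, 4↦10, 5↦10, 6↦10, 7↦10, 8↦10, 9↦10, 10↦10]  zeros at y ∈ ∅
Collecting zeros: affine points = {(0, 2), (1, 6), (2, 6), (3, 5), (4, 8), (5, 2), (6, 5), (7, 4), (8, 4), (9, 8)}.
Total count |C(F_11)_aff| = 10.


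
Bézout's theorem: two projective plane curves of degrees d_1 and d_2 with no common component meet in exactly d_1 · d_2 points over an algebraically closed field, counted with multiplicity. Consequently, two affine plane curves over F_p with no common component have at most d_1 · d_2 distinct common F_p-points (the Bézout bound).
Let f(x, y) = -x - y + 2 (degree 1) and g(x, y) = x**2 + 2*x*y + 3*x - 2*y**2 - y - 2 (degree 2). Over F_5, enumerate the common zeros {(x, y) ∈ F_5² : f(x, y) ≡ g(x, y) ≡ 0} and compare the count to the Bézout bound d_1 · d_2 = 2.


Common zeros: ∅; count = 0; Bézout bound = 2.

deg(f) = 1, deg(g) = 2, so Bézout bound = 2.
Scan x ∈ F_5. For each x, list the y ∈ F_5 with f(x, y) ≡ 0 and those with g(x, y) ≡ 0 (mod 5); the common zeros in that column are the intersection.
  x = 0: f ≡ 0 at y ∈ {2}; g ≡ 0 at y ∈ {1}; common: ∅.
  x = 1: f ≡ 0 at y ∈ {1}; g ≡ 0 at y ∈ ∅; common: ∅.
  x = 2: f ≡ 0 at y ∈ {0}; g ≡ 0 at y ∈ ∅; common: ∅.
  x = 3: f ≡ 0 at y ∈ {4}; g ≡ 0 at y ∈ ∅; common: ∅.
  x = 4: f ≡ 0 at y ∈ {3}; g ≡ 0 at y ∈ ∅; common: ∅.
Collecting: common zeros = ∅, so the count is 0.
Comparison with the Bézout bound: 0 ≤ 2 = deg(f)·deg(g), as expected for curves with no common component (the affine F_5-count falls short of the bound because intersections may lie at infinity, over extension fields, or carry multiplicity).


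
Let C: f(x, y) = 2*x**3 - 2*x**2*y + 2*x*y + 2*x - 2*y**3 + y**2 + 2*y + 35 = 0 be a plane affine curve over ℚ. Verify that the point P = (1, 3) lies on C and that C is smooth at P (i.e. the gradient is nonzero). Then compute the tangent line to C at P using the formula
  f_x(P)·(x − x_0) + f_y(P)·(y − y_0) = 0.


Tangent line at P: 2*x - 46*y + 136 = 0.

Step 1: f(1, 3) = 0, so P lies on C.
Step 2: partial derivatives
  f_x(x, y) = 6*x**2 - 4*x*y + 2*y + 2, f_y(x, y) = -2*x**2 + 2*x - 6*y**2 + 2*y + 2.
  f_x(P) = 2, f_y(P) = -46 (gradient nonzero, so P is smooth).
Step 3: tangent line at P: 2·(x − 1) + -46·(y − 3) = 0.
Expanding: 2*x - 46*y + 136 = 0.


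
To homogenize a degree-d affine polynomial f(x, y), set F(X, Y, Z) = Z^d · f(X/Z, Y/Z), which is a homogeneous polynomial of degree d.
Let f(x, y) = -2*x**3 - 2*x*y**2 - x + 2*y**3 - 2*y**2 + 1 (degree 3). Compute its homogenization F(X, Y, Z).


F(X, Y, Z) = -2*X**3 - 2*X*Y**2 - X*Z**2 + 2*Y**3 - 2*Y**2*Z + Z**3

deg(f) = 3.
Substitute x = X/Z, y = Y/Z into f, then multiply by Z^3.
  monomial -2·x^3·y^0 ↦ -2·X^3·Y^0·Z^0.
  monomial -2·x^1·y^2 ↦ -2·X^1·Y^2·Z^0.
  monomial -1·x^1·y^0 ↦ -1·X^1·Y^0·Z^2.
  monomial 2·x^0·y^3 ↦ 2·X^0·Y^3·Z^0.
  monomial -2·x^0·y^2 ↦ -2·X^0·Y^2·Z^1.
  monomial 1·x^0·y^0 ↦ 1·X^0·Y^0·Z^3.
Collecting: F(X, Y, Z) = -2*X**3 - 2*X*Y**2 - X*Z**2 + 2*Y**3 - 2*Y**2*Z + Z**3.


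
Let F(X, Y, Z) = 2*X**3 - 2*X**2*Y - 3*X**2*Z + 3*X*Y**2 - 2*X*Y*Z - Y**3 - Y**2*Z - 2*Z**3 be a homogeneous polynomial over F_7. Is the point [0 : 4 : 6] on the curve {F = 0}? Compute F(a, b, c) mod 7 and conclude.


F(0,4,6) ≡ 3 (mod 7); P is NOT on the curve.

Evaluate F(0, 4, 6) term-by-term (mod 7).
  2*X**3 ↦ 2·0·1·1 = 0
  -2*X**2*Y ↦ -2·0·4·1 = 0
  -3*X**2*Z ↦ -3·0·1·6 = 0
  3*X*Y**2 ↦ 3·0·16·1 = 0
  -2*X*Y*Z ↦ -2·0·4·6 = 0
  -Y**3 ↦ -1·1·64·1 = -64
  -Y**2*Z ↦ -1·1·16·6 = -96
  -2*Z**3 ↦ -2·1·1·216 = -432
Sum: F(0, 4, 6) = (0) + (0) + (0) + (0) + (0) + (-64) + (-96) + (-432) = -592.
Reducing mod 7: -592 ≡ 3 (mod 7).
Since F(a, b, c) ≡ 3 ≠ 0 (mod 7), P does NOT lie on the curve.


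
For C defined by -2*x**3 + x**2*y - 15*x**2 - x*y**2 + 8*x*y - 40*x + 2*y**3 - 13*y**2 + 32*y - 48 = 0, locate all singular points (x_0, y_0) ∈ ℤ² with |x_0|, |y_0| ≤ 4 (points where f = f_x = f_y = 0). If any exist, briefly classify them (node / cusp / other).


Singular points: {(-2, 2)}; classification: node.

Compute partial derivatives:
  f_x = -6*x**2 + 2*x*y - 30*x - y**2 + 8*y - 40.
  f_y = x**2 - 2*x*y + 8*x + 6*y**2 - 26*y + 32.
Scan x_0 ∈ {−4, ..., 4}. For each x_0, f_y(x_0, y) is a polynomial in y; find its integer roots y ∈ {−4, ..., 4}, then test f_x and f at those candidates.
  x = -4: f_y(-4, y) = 6*y**2 - 18*y + 16; no integer root y with |y| ≤ 4.
  x = -3: f_y(-3, y) = 6*y**2 - 20*y + 17; no integer root y with |y| ≤ 4.
  x = -2: f_y(-2, y) = 6*y**2 - 22*y + 20; vanishes at y ∈ {2}. (-2, 2): f_x = 0, f = 0 — SINGULAR.
  x = -1: f_y(-1, y) = 6*y**2 - 24*y + 25; no integer root y with |y| ≤ 4.
  x = 0: f_y(0, y) = 6*y**2 - 26*y + 32; no integer root y with |y| ≤ 4.
  x = 1: f_y(1, y) = 6*y**2 - 28*y + 41; no integer root y with |y| ≤ 4.
  x = 2: f_y(2, y) = 6*y**2 - 30*y + 52; no integer root y with |y| ≤ 4.
  x = 3: f_y(3, y) = 6*y**2 - 32*y + 65; no integer root y with |y| ≤ 4.
  x = 4: f_y(4, y) = 6*y**2 - 34*y + 80; no integer root y with |y| ≤ 4.
Only singular point on the grid: (-2, 2).
Classify: substitute x = -2 + u, y = 2 + v and expand: f = -2*u**3 + u**2*v - u**2 - u*v**2 + 2*v**3 + v**2.
No constant or linear terms (consistent with a singular point). Quadratic part: -u**2 + v**2. Cubic part: -2*u**3 + u**2*v - u*v**2 + 2*v**3.
The quadratic part v**2 - u**2 = (v − u)(v + u) splits into two distinct linear factors, so there are two distinct tangent lines y − 2 = ±(x − -2) — this is a node (ordinary double point).
Classification: node.


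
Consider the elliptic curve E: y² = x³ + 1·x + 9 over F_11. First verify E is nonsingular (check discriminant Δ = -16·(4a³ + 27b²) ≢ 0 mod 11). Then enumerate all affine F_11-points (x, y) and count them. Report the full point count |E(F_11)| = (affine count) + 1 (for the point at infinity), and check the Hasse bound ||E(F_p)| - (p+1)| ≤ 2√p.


Affine points = {(0, 3), (0, 8), (1, 0), (4, 0), (6, 0), (8, 1), (8, 10)}; affine count = 7; |E(F_11)| = 8.

Discriminant check: Δ ∝ 4a³ + 27b² = 4·1³ + 27·9² = 4·1 + 27·81 ≡ 2 (mod 11). Nonzero ⇒ E is nonsingular.
For each x ∈ F_11, compute rhs = x³ + 1·x + 9 mod 11, then count y ∈ F_11 with y² ≡ rhs.
  x = 0: rhs = 9, matching y values: 3, 8 (2 points).
  x = 1: rhs = 0, matching y values: 0 (1 points).
  x = 2: rhs = 8, matching y values: none (0 points).
  x = 3: rhs = 6, matching y values: none (0 points).
  x = 4: rhs = 0, matching y values: 0 (1 points).
  x = 5: rhs = 7, matching y values: none (0 points).
  x = 6: rhs = 0, matching y values: 0 (1 points).
  x = 7: rhs = 7, matching y values: none (0 points).
  x = 8: rhs = 1, matching y values: 1, 10 (2 points).
  x = 9: rhs = 10, matching y values: none (0 points).
  x = 10: rhs = 7, matching y values: none (0 points).
Total affine count: 7.
Full point count |E(F_11)| = 7 + 1 = 8.
Hasse bound: |8 − (11+1)| = |-4| = 4 ≤ 2√11 ≈ 6.6332 ✓.


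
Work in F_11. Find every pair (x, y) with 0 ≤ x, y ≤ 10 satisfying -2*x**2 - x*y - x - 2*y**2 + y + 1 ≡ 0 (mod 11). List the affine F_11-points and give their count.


Affine F_11-points: {(0, 1), (0, 5), (3, 3), (3, 7), (4, 7), (4, 8), (6, 0), (6, 3), (8, 5), (8, 8), (10, 0), (10, 1)}; count = 12.

For each of the 121 pairs (x, y) ∈ F_11², evaluate f(x, y) mod 11. Record the zeros.
  x = 0: [0↦1, 1↦0, 2↦6, 3↦8, 4↦6, 5↦0, 6↦1, 7↦9, 8↦2, 9↦2, 10↦9]  zeros at y ∈ {1, 5}
  x = 1: [0↦9, 1↦7, 2↦1, 3↦2, 4↦10, 5↦3, 6↦3, 7↦10, 8↦2, 9↦1, 10↦7]  zeros at y ∈ ∅
  x = 2: [0↦2, 1↦10, 2↦3, 3↦3, 4↦10, 5↦2, 6↦1, 7↦7, 8↦9, 9↦7, 10↦1]  zeros at y ∈ ∅
  x = 3: [0↦2, 1↦9, 2↦1, 3↦0, 4↦6, 5↦8, 6↦6, 7↦0, 8↦1, 9↦9, 10↦2]  zeros at y ∈ {3, 7}
  x = 4: [0↦9, 1↦4, 2↦6, 3↦4, 4↦9, 5↦10, 6↦7, 7↦0, 8↦0, 9↦7, 10↦10]  zeros at y ∈ {7, 8}
  x = 5: [0↦1, 1↦6, 2↦7, 3↦4, 4↦8, 5↦8, 6↦4, 7↦7, 8↦6, 9↦1, 10↦3]  zeros at y ∈ ∅
  x = 6: [0↦0, 1↦4, 2↦4, 3↦0, 4↦3, 5↦2, 6↦8, 7↦10, 8↦8, 9↦2, 10↦3]  zeros at y ∈ {0, 3}
  x = 7: [0↦6, 1↦9, 2↦8, 3↦3, 4↦5, 5↦3, 6↦8, 7↦9, 8↦6, 9↦10, 10↦10]  zeros at y ∈ ∅
  x = 8: [0↦8, 1↦10, 2↦8, 3↦2, 4↦3, 5↦0, 6↦4, 7↦4, 8↦0, 9↦3, 10↦2]  zeros at y ∈ {5, 8}
  x = 9: [0↦6, 1↦7, 2↦4, 3↦8, 4↦8, 5↦4, 6↦7, 7↦6, 8↦1, 9↦3, 10↦1]  zeros at y ∈ ∅
  x = 10: [0↦0, 1↦0, 2↦7, 3↦10, 4↦9, 5↦4, 6↦6, 7↦4, 8↦9, 9↦10, 10↦7]  zeros at y ∈ {0, 1}
Collecting zeros: affine points = {(0, 1), (0, 5), (3, 3), (3, 7), (4, 7), (4, 8), (6, 0), (6, 3), (8, 5), (8, 8), (10, 0), (10, 1)}.
Total count |C(F_11)_aff| = 12.


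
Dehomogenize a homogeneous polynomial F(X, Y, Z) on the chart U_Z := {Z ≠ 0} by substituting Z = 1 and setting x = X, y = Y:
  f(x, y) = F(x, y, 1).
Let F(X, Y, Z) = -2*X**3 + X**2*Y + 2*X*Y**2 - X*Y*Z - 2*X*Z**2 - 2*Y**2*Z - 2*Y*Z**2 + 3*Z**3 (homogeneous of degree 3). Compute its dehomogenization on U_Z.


f(x, y) = -2*x**3 + x**2*y + 2*x*y**2 - x*y - 2*x - 2*y**2 - 2*y + 3

On U_Z we set Z = 1. Each monomial c·X^i·Y^j·Z^k in F becomes c·x^i·y^j·1^k = c·x^i·y^j.
Substituting Z = 1: F(X, Y, 1) = -2*x**3 + x**2*y + 2*x*y**2 - x*y - 2*x - 2*y**2 - 2*y + 3.
Note: deg(f) ≤ deg(F) = 3; strict inequality happens when F is divisible by Z (lost terms).


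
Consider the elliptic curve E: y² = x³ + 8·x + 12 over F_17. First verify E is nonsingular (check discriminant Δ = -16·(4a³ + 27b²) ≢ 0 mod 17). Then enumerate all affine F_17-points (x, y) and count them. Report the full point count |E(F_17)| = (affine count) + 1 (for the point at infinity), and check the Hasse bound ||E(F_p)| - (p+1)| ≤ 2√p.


Affine points = {(1, 2), (1, 15), (2, 6), (2, 11), (6, 2), (6, 15), (10, 2), (10, 15), (12, 0), (13, 1), (13, 16)}; affine count = 11; |E(F_17)| = 12.

Discriminant check: Δ ∝ 4a³ + 27b² = 4·8³ + 27·12² = 4·512 + 27·144 ≡ 3 (mod 17). Nonzero ⇒ E is nonsingular.
For each x ∈ F_17, compute rhs = x³ + 8·x + 12 mod 17, then count y ∈ F_17 with y² ≡ rhs.
  x = 0: rhs = 12, matching y values: none (0 points).
  x = 1: rhs = 4, matching y values: 2, 15 (2 points).
  x = 2: rhs = 2, matching y values: 6, 11 (2 points).
  x = 3: rhs = 12, matching y values: none (0 points).
  x = 4: rhs = 6, matching y values: none (0 points).
  x = 5: rhs = 7, matching y values: none (0 points).
  x = 6: rhs = 4, matching y values: 2, 15 (2 points).
  x = 7: rhs = 3, matching y values: none (0 points).
  x = 8: rhs = 10, matching y values: none (0 points).
  x = 9: rhs = 14, matching y values: none (0 points).
  x = 10: rhs = 4, matching y values: 2, 15 (2 points).
  x = 11: rhs = 3, matching y values: none (0 points).
  x = 12: rhs = 0, matching y values: 0 (1 points).
  x = 13: rhs = 1, matching y values: 1, 16 (2 points).
  x = 14: rhs = 12, matching y values: none (0 points).
  x = 15: rhs = 5, matching y values: none (0 points).
  x = 16: rhs = 3, matching y values: none (0 points).
Total affine count: 11.
Full point count |E(F_17)| = 11 + 1 = 12.
Hasse bound: |12 − (17+1)| = |-6| = 6 ≤ 2√17 ≈ 8.2462 ✓.


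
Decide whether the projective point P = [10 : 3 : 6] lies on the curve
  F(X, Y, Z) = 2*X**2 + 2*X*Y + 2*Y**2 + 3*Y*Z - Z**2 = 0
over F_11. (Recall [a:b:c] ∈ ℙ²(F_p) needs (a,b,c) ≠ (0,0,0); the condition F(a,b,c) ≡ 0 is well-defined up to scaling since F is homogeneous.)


F(10,3,6) ≡ 10 (mod 11); P is NOT on the curve.

Evaluate F(10, 3, 6) term-by-term (mod 11).
  2*X**2 ↦ 2·100·1·1 = 200
  2*X*Y ↦ 2·10·3·1 = 60
  2*Y**2 ↦ 2·1·9·1 = 18
  3*Y*Z ↦ 3·1·3·6 = 54
  -Z**2 ↦ -1·1·1·36 = -36
Sum: F(10, 3, 6) = (200) + (60) + (18) + (54) + (-36) = 296.
Reducing mod 11: 296 ≡ 10 (mod 11).
Since F(a, b, c) ≡ 10 ≠ 0 (mod 11), P does NOT lie on the curve.


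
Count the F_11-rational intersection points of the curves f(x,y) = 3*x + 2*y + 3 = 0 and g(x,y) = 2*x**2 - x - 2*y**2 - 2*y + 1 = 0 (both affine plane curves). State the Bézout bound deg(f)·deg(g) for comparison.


Common zeros: {(3, 5)}; count = 1; Bézout bound = 2.

deg(f) = 1, deg(g) = 2, so Bézout bound = 2.
Scan x ∈ F_11. For each x, list the y ∈ F_11 with f(x, y) ≡ 0 and those with g(x, y) ≡ 0 (mod 11); the common zeros in that column are the intersection.
  x = 0: f ≡ 0 at y ∈ {4}; g ≡ 0 at y ∈ {2, 8}; common: ∅.
  x = 1: f ≡ 0 at y ∈ {8}; g ≡ 0 at y ∈ {3, 7}; common: ∅.
  x = 2: f ≡ 0 at y ∈ {1}; g ≡ 0 at y ∈ {4, 6}; common: ∅.
  x = 3: f ≡ 0 at y ∈ {5}; g ≡ 0 at y ∈ {5}; common: {5}.
  x = 4: f ≡ 0 at y ∈ {9}; g ≡ 0 at y ∈ {4, 6}; common: ∅.
  x = 5: f ≡ 0 at y ∈ {2}; g ≡ 0 at y ∈ {3, 7}; common: ∅.
  x = 6: f ≡ 0 at y ∈ {6}; g ≡ 0 at y ∈ {2, 8}; common: ∅.
  x = 7: f ≡ 0 at y ∈ {10}; g ≡ 0 at y ∈ {1, 9}; common: ∅.
  x = 8: f ≡ 0 at y ∈ {3}; g ≡ 0 at y ∈ {0, 10}; common: ∅.
  x = 9: f ≡ 0 at y ∈ {7}; g ≡ 0 at y ∈ {0, 10}; common: ∅.
  x = 10: f ≡ 0 at y ∈ {0}; g ≡ 0 at y ∈ {1, 9}; common: ∅.
Collecting: common zeros = {(3, 5)}, so the count is 1.
Comparison with the Bézout bound: 1 ≤ 2 = deg(f)·deg(g), as expected for curves with no common component (the affine F_11-count falls short of the bound because intersections may lie at infinity, over extension fields, or carry multiplicity).


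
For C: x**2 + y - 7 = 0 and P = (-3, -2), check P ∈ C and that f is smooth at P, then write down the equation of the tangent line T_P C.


Tangent line at P: -6*x + y - 16 = 0.

Step 1: f(-3, -2) = 0, so P lies on C.
Step 2: partial derivatives
  f_x(x, y) = 2*x, f_y(x, y) = 1.
  f_x(P) = -6, f_y(P) = 1 (gradient nonzero, so P is smooth).
Step 3: tangent line at P: -6·(x − -3) + 1·(y − -2) = 0.
Expanding: -6*x + y - 16 = 0.


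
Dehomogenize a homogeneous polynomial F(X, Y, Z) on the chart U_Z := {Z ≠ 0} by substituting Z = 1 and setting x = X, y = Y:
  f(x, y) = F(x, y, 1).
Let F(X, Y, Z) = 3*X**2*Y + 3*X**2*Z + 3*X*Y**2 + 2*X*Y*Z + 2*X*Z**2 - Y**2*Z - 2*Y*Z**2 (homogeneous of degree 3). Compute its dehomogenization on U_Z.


f(x, y) = 3*x**2*y + 3*x**2 + 3*x*y**2 + 2*x*y + 2*x - y**2 - 2*y

On U_Z we set Z = 1. Each monomial c·X^i·Y^j·Z^k in F becomes c·x^i·y^j·1^k = c·x^i·y^j.
Substituting Z = 1: F(X, Y, 1) = 3*x**2*y + 3*x**2 + 3*x*y**2 + 2*x*y + 2*x - y**2 - 2*y.
Note: deg(f) ≤ deg(F) = 3; strict inequality happens when F is divisible by Z (lost terms).


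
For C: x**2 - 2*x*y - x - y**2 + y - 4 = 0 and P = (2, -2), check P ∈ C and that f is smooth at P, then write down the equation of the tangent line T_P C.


Tangent line at P: 7*x + y - 12 = 0.

Step 1: f(2, -2) = 0, so P lies on C.
Step 2: partial derivatives
  f_x(x, y) = 2*x - 2*y - 1, f_y(x, y) = -2*x - 2*y + 1.
  f_x(P) = 7, f_y(P) = 1 (gradient nonzero, so P is smooth).
Step 3: tangent line at P: 7·(x − 2) + 1·(y − -2) = 0.
Expanding: 7*x + y - 12 = 0.


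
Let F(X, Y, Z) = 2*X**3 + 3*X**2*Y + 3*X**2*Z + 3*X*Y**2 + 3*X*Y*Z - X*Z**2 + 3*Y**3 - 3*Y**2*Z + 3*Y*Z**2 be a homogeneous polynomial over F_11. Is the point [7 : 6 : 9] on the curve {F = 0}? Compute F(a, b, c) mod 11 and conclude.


F(7,6,9) ≡ 2 (mod 11); P is NOT on the curve.

Evaluate F(7, 6, 9) term-by-term (mod 11).
  2*X**3 ↦ 2·343·1·1 = 686
  3*X**2*Y ↦ 3·49·6·1 = 882
  3*X**2*Z ↦ 3·49·1·9 = 1323
  3*X*Y**2 ↦ 3·7·36·1 = 756
  3*X*Y*Z ↦ 3·7·6·9 = 1134
  -X*Z**2 ↦ -1·7·1·81 = -567
  3*Y**3 ↦ 3·1·216·1 = 648
  -3*Y**2*Z ↦ -3·1·36·9 = -972
  3*Y*Z**2 ↦ 3·1·6·81 = 1458
Sum: F(7, 6, 9) = (686) + (882) + (1323) + (756) + (1134) + (-567) + (648) + (-972) + (1458) = 5348.
Reducing mod 11: 5348 ≡ 2 (mod 11).
Since F(a, b, c) ≡ 2 ≠ 0 (mod 11), P does NOT lie on the curve.


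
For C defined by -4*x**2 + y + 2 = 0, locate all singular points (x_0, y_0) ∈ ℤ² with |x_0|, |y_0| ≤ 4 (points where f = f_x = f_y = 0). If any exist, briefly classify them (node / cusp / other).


No singular points in the scanned grid; C is smooth there.

Compute partial derivatives:
  f_x = -8*x.
  f_y = 1.
f_y = 1 is a nonzero constant, so f_y never vanishes: no point (x, y) can satisfy f = f_x = f_y = 0. In particular no (x, y) ∈ {−4, ..., 4}² is singular; the curve is smooth.


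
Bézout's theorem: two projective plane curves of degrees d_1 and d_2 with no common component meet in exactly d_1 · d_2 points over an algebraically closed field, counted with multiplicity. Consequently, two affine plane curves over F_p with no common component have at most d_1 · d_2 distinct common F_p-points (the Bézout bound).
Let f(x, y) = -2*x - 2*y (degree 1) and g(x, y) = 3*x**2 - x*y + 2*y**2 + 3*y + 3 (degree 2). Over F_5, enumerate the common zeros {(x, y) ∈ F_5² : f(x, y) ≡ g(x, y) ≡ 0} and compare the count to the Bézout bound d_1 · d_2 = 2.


Common zeros: ∅; count = 0; Bézout bound = 2.

deg(f) = 1, deg(g) = 2, so Bézout bound = 2.
Scan x ∈ F_5. For each x, list the y ∈ F_5 with f(x, y) ≡ 0 and those with g(x, y) ≡ 0 (mod 5); the common zeros in that column are the intersection.
  x = 0: f ≡ 0 at y ∈ {0}; g ≡ 0 at y ∈ {3}; common: ∅.
  x = 1: f ≡ 0 at y ∈ {4}; g ≡ 0 at y ∈ {1, 3}; common: ∅.
  x = 2: f ≡ 0 at y ∈ {3}; g ≡ 0 at y ∈ {0, 2}; common: ∅.
  x = 3: f ≡ 0 at y ∈ {2}; g ≡ 0 at y ∈ {0}; common: ∅.
  x = 4: f ≡ 0 at y ∈ {1}; g ≡ 0 at y ∈ ∅; common: ∅.
Collecting: common zeros = ∅, so the count is 0.
Comparison with the Bézout bound: 0 ≤ 2 = deg(f)·deg(g), as expected for curves with no common component (the affine F_5-count falls short of the bound because intersections may lie at infinity, over extension fields, or carry multiplicity).


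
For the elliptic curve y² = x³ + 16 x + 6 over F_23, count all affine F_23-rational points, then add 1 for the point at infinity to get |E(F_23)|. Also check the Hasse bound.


Affine points = {(0, 11), (0, 12), (1, 0), (2, 0), (3, 9), (3, 14), (5, 2), (5, 21), (7, 1), (7, 22), (8, 5), (8, 18), (10, 4), (10, 19), (11, 8), (11, 15), (17, 4), (17, 19), (18, 10), (18, 13), (19, 4), (19, 19), (20, 0), (21, 9), (21, 14), (22, 9), (22, 14)}; affine count = 27; |E(F_23)| = 28.

Discriminant check: Δ ∝ 4a³ + 27b² = 4·16³ + 27·6² = 4·4096 + 27·36 ≡ 14 (mod 23). Nonzero ⇒ E is nonsingular.
For each x ∈ F_23, compute rhs = x³ + 16·x + 6 mod 23, then count y ∈ F_23 with y² ≡ rhs.
  x = 0: rhs = 6, matching y values: 11, 12 (2 points).
  x = 1: rhs = 0, matching y values: 0 (1 points).
  x = 2: rhs = 0, matching y values: 0 (1 points).
  x = 3: rhs = 12, matching y values: 9, 14 (2 points).
  x = 4: rhs = 19, matching y values: none (0 points).
  x = 5: rhs = 4, matching y values: 2, 21 (2 points).
  x = 6: rhs = 19, matching y values: none (0 points).
  x = 7: rhs = 1, matching y values: 1, 22 (2 points).
  x = 8: rhs = 2, matching y values: 5, 18 (2 points).
  x = 9: rhs = 5, matching y values: none (0 points).
  x = 10: rhs = 16, matching y values: 4, 19 (2 points).
  x = 11: rhs = 18, matching y values: 8, 15 (2 points).
  x = 12: rhs = 17, matching y values: none (0 points).
  x = 13: rhs = 19, matching y values: none (0 points).
  x = 14: rhs = 7, matching y values: none (0 points).
  x = 15: rhs = 10, matching y values: none (0 points).
  x = 16: rhs = 11, matching y values: none (0 points).
  x = 17: rhs = 16, matching y values: 4, 19 (2 points).
  x = 18: rhs = 8, matching y values: 10, 13 (2 points).
  x = 19: rhs = 16, matching y values: 4, 19 (2 points).
  x = 20: rhs = 0, matching y values: 0 (1 points).
  x = 21: rhs = 12, matching y values: 9, 14 (2 points).
  x = 22: rhs = 12, matching y values: 9, 14 (2 points).
Total affine count: 27.
Full point count |E(F_23)| = 27 + 1 = 28.
Hasse bound: |28 − (23+1)| = |4| = 4 ≤ 2√23 ≈ 9.5917 ✓.
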